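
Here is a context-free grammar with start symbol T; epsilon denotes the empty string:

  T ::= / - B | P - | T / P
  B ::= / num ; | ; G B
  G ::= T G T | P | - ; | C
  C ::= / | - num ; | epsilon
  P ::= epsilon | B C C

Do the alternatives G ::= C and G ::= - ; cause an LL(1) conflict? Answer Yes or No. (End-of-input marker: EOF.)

FIRST(C) = { -, /, epsilon } and FIRST(- ;) = { - }.
Both contain -, so the two alternatives are not disjoint — LL(1) conflict.

Yes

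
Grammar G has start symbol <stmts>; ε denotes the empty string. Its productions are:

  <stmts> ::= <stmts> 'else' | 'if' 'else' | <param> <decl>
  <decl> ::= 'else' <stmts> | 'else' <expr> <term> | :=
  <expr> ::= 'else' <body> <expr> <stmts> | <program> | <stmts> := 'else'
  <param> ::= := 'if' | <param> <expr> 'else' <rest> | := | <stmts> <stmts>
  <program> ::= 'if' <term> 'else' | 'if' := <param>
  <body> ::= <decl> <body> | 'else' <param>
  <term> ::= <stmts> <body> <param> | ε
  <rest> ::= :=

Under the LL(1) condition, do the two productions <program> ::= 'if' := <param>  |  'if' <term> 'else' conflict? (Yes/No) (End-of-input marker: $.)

Yes

FIRST('if' := <param>) = { 'if' } and FIRST('if' <term> 'else') = { 'if' }.
Both contain 'if', so the two alternatives are not disjoint — LL(1) conflict.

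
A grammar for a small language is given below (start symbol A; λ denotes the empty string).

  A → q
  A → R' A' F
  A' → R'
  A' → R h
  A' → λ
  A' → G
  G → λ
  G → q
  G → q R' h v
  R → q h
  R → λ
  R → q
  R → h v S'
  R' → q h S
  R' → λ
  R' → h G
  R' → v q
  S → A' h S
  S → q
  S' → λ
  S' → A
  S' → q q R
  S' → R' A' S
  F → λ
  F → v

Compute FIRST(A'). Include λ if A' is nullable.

From A' → R': add FIRST(R') = { h, q, v, λ } (including λ since R' is nullable).
From A' → R h: R nullable, take FIRST(R) ∪ {h} = { h, q }.
A' → λ contributes λ.
From A' → G: add FIRST(G) = { q, λ } (including λ since G is nullable).
Union: FIRST(A') = { h, q, v, λ }.

{ h, q, v, λ }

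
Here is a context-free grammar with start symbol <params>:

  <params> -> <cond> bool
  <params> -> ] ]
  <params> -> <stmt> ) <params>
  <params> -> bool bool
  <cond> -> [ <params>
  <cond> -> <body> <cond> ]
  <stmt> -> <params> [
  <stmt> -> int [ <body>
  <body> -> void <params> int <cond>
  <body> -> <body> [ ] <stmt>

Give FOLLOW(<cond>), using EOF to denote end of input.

{ ), [, ], bool, void }

In <params> -> <cond> bool: add FIRST(bool) = { bool }.
In <cond> -> <body> <cond> ]: add FIRST(]) = { ] }.
In <body> -> void <params> int <cond>: <cond> is at the end, add FOLLOW(<body>) = { ), [, void }.
Union: FOLLOW(<cond>) = { ), [, ], bool, void }.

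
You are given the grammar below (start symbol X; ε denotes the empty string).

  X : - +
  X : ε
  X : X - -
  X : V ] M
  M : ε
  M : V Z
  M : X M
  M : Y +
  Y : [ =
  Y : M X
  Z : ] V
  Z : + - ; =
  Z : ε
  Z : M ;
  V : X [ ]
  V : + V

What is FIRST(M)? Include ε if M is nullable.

M : ε contributes ε.
From M : V Z: add FIRST(V) = { +, -, [ }.
From M : X M: X, M nullable, take FIRST(X) ∪ FIRST(M) = { +, -, [ }; also ε since the whole RHS is nullable.
From M : Y +: Y nullable, take FIRST(Y) ∪ {+} = { +, -, [ }.
Union: FIRST(M) = { +, -, [, ε }.

{ +, -, [, ε }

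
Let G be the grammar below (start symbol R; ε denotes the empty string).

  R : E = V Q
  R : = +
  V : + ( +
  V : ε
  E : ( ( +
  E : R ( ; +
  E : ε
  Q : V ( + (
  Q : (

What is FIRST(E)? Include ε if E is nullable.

E : ( ( + contributes {(}.
From E : R ( ; +: add FIRST(R) = { (, = }.
E : ε contributes ε.
Union: FIRST(E) = { (, =, ε }.

{ (, =, ε }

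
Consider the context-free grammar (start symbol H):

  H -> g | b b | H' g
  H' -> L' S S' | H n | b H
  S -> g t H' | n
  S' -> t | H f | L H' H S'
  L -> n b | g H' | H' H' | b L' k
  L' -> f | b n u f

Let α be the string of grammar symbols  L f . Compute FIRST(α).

{ b, f, g, n }

Add FIRST(L) = { b, f, g, n }; L is not nullable, stop.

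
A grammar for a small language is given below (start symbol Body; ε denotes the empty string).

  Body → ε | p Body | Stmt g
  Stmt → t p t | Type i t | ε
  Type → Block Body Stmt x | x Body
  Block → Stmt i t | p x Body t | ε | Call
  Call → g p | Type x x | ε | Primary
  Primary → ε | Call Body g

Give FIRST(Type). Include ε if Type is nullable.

From Type → Block Body Stmt x: Block, Body, Stmt nullable, take FIRST(Block) ∪ FIRST(Body) ∪ FIRST(Stmt) ∪ {x} = { g, i, p, t, x }.
Type → x Body contributes {x}.
Union: FIRST(Type) = { g, i, p, t, x }.

{ g, i, p, t, x }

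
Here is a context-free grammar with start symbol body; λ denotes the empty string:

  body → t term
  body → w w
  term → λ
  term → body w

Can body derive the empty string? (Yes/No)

Nullable nonterminals: term.
No production of body has an RHS whose symbols are all nullable, so body is not nullable.

No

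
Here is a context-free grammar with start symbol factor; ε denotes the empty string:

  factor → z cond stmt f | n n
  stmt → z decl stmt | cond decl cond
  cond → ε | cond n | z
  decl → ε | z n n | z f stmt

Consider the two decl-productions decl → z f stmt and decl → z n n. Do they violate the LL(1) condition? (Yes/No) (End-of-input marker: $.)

Yes

FIRST(z f stmt) = { z } and FIRST(z n n) = { z }.
Both contain z, so the two alternatives are not disjoint — LL(1) conflict.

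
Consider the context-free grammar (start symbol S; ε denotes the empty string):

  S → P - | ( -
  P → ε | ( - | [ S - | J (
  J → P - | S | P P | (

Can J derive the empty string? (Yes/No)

Yes

J → P P and each of P, P is nullable, so J ⇒* ε.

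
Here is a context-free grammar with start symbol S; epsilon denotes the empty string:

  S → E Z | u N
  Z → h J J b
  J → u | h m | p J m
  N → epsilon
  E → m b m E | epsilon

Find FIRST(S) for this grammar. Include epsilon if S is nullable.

From S → E Z: E nullable, take FIRST(E) ∪ FIRST(Z) = { h, m }.
S → u N contributes {u}.
Union: FIRST(S) = { h, m, u }.

{ h, m, u }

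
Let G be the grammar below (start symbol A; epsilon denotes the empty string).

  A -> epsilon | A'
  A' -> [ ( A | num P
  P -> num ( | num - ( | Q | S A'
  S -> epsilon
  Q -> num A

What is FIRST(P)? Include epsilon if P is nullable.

{ [, num }

P -> num ( contributes {num}.
P -> num - ( contributes {num}.
From P -> Q: add FIRST(Q) = { num }.
From P -> S A': S nullable, take FIRST(S) ∪ FIRST(A') = { [, num }.
Union: FIRST(P) = { [, num }.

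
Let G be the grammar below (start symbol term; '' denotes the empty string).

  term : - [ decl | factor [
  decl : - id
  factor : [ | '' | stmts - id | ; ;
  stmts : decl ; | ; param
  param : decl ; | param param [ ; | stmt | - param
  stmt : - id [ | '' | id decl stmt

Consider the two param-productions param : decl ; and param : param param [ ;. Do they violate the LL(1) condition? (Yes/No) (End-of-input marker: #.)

Yes

FIRST(decl ;) = { - } and FIRST(param param [ ;) = { -, [, id }.
Both contain -, so the two alternatives are not disjoint — LL(1) conflict.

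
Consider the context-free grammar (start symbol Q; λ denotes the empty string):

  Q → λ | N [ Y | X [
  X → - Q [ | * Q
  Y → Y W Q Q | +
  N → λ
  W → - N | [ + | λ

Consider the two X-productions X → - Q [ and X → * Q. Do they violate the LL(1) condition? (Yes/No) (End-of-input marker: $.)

FIRST(- Q [) = { - } and FIRST(* Q) = { * }.
The FIRST sets are disjoint and neither alternative is nullable — no conflict.

No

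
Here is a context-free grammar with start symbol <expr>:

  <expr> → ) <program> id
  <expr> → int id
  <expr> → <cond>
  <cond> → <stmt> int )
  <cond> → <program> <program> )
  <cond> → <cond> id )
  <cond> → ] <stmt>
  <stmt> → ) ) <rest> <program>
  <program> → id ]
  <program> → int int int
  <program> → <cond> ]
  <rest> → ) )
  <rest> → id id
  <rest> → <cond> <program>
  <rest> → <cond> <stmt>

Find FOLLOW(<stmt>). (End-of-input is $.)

In <cond> → <stmt> int ): add FIRST(int )) = { int }.
In <cond> → ] <stmt>: <stmt> is at the end, add FOLLOW(<cond>) = { $, ), ], id, int }.
In <rest> → <cond> <stmt>: <stmt> is at the end, add FOLLOW(<rest>) = { ), ], id, int }.
Union: FOLLOW(<stmt>) = { $, ), ], id, int }.

{ $, ), ], id, int }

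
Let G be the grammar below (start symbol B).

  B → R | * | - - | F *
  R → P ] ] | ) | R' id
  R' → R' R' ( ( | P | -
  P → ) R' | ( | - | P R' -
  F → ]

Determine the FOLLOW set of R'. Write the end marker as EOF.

In R → R' id: add FIRST(id) = { id }.
In R' → R' R' ( (: add FIRST(R' ( () = { (, ), - }.
In R' → R' R' ( (: add FIRST(( () = { ( }.
In P → ) R': R' is at the end, add FOLLOW(P) = { (, ), -, ], id }.
In P → P R' -: add FIRST(-) = { - }.
Union: FOLLOW(R') = { (, ), -, ], id }.

{ (, ), -, ], id }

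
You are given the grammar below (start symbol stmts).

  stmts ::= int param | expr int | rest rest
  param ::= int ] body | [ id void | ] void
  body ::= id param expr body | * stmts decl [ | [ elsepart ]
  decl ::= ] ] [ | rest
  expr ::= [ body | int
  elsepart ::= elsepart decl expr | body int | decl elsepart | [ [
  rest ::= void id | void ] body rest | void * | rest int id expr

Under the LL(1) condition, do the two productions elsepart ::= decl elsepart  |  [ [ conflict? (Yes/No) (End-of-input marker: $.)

No

FIRST(decl elsepart) = { ], void } and FIRST([ [) = { [ }.
The FIRST sets are disjoint and neither alternative is nullable — no conflict.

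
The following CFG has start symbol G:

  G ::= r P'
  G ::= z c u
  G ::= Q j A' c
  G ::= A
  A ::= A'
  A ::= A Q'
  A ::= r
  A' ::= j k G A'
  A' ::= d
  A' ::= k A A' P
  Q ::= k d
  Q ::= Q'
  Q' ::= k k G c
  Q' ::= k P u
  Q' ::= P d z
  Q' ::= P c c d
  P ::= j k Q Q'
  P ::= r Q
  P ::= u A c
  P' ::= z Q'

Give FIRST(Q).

Q ::= k d contributes {k}.
From Q ::= Q': add FIRST(Q') = { j, k, r, u }.
Union: FIRST(Q) = { j, k, r, u }.

{ j, k, r, u }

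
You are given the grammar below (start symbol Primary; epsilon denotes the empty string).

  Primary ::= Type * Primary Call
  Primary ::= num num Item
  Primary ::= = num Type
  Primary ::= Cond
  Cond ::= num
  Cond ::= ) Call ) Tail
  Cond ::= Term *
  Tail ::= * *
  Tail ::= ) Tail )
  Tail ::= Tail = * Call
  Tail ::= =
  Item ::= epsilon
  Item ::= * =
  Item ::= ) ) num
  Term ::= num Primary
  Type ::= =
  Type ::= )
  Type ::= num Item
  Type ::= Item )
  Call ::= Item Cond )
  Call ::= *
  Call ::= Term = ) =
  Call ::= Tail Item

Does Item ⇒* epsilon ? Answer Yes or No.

Yes

Item has an epsilon-production, so Item ⇒ epsilon.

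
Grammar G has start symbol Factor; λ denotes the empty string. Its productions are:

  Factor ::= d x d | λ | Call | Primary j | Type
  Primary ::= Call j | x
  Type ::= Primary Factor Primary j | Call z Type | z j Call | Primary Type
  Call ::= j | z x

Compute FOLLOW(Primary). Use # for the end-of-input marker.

{ d, j, x, z }

In Factor ::= Primary j: add FIRST(j) = { j }.
In Type ::= Primary Factor Primary j: add FIRST(Factor Primary j) = { d, j, x, z }.
In Type ::= Primary Factor Primary j: add FIRST(j) = { j }.
In Type ::= Primary Type: add FIRST(Type) = { j, x, z }.
Union: FOLLOW(Primary) = { d, j, x, z }.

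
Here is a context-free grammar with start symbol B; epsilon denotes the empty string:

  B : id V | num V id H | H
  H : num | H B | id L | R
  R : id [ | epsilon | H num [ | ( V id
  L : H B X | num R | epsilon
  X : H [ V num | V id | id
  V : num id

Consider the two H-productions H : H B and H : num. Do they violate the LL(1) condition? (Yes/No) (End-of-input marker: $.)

Yes

FIRST(H B) = { (, id, num, epsilon } and FIRST(num) = { num }.
Both contain num, so the two alternatives are not disjoint — LL(1) conflict.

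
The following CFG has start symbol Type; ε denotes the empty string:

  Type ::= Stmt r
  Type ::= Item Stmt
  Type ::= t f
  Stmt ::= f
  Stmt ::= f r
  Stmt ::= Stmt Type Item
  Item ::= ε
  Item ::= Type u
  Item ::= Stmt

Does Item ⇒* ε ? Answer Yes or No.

Item has an ε-production, so Item ⇒ ε.

Yes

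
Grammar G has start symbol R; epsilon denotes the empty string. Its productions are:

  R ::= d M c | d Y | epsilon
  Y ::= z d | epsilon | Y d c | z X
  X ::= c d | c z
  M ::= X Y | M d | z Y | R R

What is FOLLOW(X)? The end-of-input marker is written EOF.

In Y ::= z X: X is at the end, add FOLLOW(Y) = { EOF, c, d }.
In M ::= X Y: add FIRST(Y)\{epsilon} = { d, z }.
  Since Y is nullable, also add FOLLOW(M) = { c, d }.
Union: FOLLOW(X) = { EOF, c, d, z }.

{ EOF, c, d, z }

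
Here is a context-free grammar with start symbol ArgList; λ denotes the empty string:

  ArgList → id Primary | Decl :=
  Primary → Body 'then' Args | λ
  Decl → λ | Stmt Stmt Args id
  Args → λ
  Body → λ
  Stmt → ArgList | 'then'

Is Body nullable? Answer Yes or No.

Yes

Body has an λ-production, so Body ⇒ λ.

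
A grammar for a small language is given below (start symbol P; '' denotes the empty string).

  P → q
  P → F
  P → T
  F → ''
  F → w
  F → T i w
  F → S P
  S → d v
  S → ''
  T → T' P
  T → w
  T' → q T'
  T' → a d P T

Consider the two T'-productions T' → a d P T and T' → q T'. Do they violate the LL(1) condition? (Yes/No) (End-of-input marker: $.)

No

FIRST(a d P T) = { a } and FIRST(q T') = { q }.
The FIRST sets are disjoint and neither alternative is nullable — no conflict.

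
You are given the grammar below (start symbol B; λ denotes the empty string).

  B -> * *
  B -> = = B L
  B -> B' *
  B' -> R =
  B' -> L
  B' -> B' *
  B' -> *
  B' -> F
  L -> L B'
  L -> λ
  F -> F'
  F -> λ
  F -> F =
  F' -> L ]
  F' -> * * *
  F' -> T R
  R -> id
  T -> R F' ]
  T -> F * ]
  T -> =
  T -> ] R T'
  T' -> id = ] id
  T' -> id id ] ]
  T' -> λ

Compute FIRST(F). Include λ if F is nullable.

From F -> F': add FIRST(F') = { *, =, ], id }.
F -> λ contributes λ.
From F -> F =: F nullable, take FIRST(F) ∪ {=} = { *, =, ], id }.
Union: FIRST(F) = { *, =, ], id, λ }.

{ *, =, ], id, λ }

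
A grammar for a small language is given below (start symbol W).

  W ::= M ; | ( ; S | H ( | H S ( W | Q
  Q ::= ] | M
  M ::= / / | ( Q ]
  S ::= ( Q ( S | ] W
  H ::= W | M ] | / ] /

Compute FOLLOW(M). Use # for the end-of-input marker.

{ #, (, ;, ] }

In W ::= M ;: add FIRST(;) = { ; }.
In Q ::= M: M is at the end, add FOLLOW(Q) = { #, (, ] }.
In H ::= M ]: add FIRST(]) = { ] }.
Union: FOLLOW(M) = { #, (, ;, ] }.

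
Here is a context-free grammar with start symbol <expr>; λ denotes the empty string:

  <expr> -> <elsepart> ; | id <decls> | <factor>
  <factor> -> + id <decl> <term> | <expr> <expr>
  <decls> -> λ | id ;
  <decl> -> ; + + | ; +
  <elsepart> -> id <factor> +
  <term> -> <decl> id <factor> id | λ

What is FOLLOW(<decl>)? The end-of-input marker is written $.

{ $, +, ;, id }

In <factor> -> + id <decl> <term>: add FIRST(<term>)\{λ} = { ; }.
  Since <term> is nullable, also add FOLLOW(<factor>) = { $, +, id }.
In <term> -> <decl> id <factor> id: add FIRST(id <factor> id) = { id }.
Union: FOLLOW(<decl>) = { $, +, ;, id }.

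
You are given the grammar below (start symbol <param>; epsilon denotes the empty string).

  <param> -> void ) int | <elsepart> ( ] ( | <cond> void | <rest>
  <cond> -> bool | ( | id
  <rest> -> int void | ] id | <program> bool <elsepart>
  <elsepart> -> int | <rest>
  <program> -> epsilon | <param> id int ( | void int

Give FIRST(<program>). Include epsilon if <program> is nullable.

<program> -> epsilon contributes epsilon.
From <program> -> <param> id int (: add FIRST(<param>) = { (, ], bool, id, int, void }.
<program> -> void int contributes {void}.
Union: FIRST(<program>) = { (, ], bool, id, int, void, epsilon }.

{ (, ], bool, id, int, void, epsilon }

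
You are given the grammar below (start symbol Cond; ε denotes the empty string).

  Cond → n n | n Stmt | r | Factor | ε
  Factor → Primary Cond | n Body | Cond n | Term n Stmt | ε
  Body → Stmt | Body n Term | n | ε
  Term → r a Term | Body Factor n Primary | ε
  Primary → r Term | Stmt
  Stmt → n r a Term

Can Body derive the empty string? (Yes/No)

Body has an ε-production, so Body ⇒ ε.

Yes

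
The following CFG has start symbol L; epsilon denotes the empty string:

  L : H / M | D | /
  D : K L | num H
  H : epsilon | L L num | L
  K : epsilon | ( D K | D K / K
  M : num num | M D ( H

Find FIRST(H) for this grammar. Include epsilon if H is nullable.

{ (, /, num, epsilon }

H : epsilon contributes epsilon.
From H : L L num: add FIRST(L) = { (, /, num }.
From H : L: add FIRST(L) = { (, /, num }.
Union: FIRST(H) = { (, /, num, epsilon }.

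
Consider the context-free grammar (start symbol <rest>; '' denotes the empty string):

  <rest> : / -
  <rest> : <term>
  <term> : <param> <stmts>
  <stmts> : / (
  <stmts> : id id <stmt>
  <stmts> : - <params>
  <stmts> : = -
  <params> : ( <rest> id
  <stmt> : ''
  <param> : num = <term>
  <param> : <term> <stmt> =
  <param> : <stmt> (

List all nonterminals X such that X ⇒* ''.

Directly nullable (have an ''-production): <stmt>.
No other nonterminal has a production whose RHS symbols are all nullable.

{ <stmt> }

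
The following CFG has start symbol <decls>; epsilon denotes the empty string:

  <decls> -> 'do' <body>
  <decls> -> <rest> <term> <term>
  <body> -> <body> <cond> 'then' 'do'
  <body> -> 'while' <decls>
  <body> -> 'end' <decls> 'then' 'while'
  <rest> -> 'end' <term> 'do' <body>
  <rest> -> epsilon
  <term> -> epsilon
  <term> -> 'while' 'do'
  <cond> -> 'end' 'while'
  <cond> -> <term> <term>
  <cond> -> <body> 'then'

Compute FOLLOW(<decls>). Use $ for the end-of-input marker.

<decls> is the start symbol, so $ ∈ FOLLOW(<decls>).
In <body> -> 'while' <decls>: <decls> is at the end, add FOLLOW(<body>) = { $, 'end', 'then', 'while' }.
In <body> -> 'end' <decls> 'then' 'while': add FIRST('then' 'while') = { 'then' }.
Union: FOLLOW(<decls>) = { $, 'end', 'then', 'while' }.

{ $, 'end', 'then', 'while' }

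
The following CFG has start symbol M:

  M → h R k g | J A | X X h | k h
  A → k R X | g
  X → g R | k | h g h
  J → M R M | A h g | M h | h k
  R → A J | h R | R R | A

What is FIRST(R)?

From R → A J: add FIRST(A) = { g, k }.
R → h R contributes {h}.
From R → R R: add FIRST(R) = { g, h, k }.
From R → A: add FIRST(A) = { g, k }.
Union: FIRST(R) = { g, h, k }.

{ g, h, k }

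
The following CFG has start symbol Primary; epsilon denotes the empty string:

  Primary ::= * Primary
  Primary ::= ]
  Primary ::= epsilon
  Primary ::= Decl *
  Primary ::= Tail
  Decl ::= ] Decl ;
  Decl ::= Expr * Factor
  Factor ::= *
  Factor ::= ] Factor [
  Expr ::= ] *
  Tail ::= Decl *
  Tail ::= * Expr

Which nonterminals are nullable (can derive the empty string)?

Directly nullable (have an epsilon-production): Primary.
No other nonterminal has a production whose RHS symbols are all nullable.

{ Primary }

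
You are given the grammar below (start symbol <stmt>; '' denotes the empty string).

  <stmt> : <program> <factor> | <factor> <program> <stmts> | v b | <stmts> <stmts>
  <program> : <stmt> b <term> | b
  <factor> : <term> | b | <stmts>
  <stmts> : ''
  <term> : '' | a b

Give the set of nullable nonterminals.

{ <factor>, <stmt>, <stmts>, <term> }

Directly nullable (have an ''-production): <stmts>, <term>.
<stmt> : <stmts> <stmts> with every symbol nullable, so <stmt> is nullable.
<factor> : <term> with every symbol nullable, so <factor> is nullable.
No other nonterminal has a production whose RHS symbols are all nullable.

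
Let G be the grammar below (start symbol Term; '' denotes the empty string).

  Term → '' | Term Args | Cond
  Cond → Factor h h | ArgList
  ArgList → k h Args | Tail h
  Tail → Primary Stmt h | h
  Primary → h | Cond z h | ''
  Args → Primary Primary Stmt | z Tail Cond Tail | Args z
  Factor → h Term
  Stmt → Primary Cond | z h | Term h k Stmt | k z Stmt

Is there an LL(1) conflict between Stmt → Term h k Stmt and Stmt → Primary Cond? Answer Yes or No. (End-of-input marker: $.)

Yes

FIRST(Term h k Stmt) = { h, k, z } and FIRST(Primary Cond) = { h, k, z }.
Both contain h, so the two alternatives are not disjoint — LL(1) conflict.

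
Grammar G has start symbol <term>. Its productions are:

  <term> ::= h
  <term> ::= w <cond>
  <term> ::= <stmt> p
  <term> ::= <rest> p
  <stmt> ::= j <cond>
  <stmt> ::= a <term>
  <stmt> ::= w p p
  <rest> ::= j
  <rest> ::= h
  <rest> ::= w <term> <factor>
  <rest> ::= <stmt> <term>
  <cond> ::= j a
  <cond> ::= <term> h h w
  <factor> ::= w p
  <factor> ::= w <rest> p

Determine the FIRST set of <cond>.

<cond> ::= j a contributes {j}.
From <cond> ::= <term> h h w: add FIRST(<term>) = { a, h, j, w }.
Union: FIRST(<cond>) = { a, h, j, w }.

{ a, h, j, w }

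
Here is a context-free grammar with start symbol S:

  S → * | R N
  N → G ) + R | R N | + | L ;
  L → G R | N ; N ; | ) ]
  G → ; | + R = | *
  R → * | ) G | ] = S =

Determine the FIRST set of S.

{ ), *, ] }

S → * contributes {*}.
From S → R N: add FIRST(R) = { ), *, ] }.
Union: FIRST(S) = { ), *, ] }.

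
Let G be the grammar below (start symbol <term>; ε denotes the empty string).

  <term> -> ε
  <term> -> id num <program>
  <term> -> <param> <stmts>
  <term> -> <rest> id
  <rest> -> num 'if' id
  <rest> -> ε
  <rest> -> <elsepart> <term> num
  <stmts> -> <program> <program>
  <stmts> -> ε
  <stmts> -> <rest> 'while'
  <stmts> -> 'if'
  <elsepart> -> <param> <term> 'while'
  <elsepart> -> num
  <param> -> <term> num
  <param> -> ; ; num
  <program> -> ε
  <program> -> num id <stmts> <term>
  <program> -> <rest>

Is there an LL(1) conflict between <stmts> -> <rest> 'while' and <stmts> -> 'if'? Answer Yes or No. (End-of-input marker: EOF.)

No

FIRST(<rest> 'while') = { 'while', ;, id, num } and FIRST('if') = { 'if' }.
The FIRST sets are disjoint and neither alternative is nullable — no conflict.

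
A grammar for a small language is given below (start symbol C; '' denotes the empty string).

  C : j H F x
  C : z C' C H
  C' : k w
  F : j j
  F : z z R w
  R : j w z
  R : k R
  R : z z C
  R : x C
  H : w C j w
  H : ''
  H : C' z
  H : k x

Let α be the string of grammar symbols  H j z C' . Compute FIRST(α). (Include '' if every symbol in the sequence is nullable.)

Add FIRST(H)\{''} = { k, w }; H is nullable, continue.
j is a terminal; add {j} and stop.

{ j, k, w }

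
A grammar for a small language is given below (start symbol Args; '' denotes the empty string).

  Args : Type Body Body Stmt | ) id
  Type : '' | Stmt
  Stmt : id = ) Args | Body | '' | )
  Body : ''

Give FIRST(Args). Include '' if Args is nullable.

From Args : Type Body Body Stmt: Type, Body, Body, Stmt nullable, take FIRST(Type) ∪ FIRST(Body) ∪ FIRST(Body) ∪ FIRST(Stmt) = { ), id }; also '' since the whole RHS is nullable.
Args : ) id contributes {)}.
Union: FIRST(Args) = { ), id, '' }.

{ ), id, '' }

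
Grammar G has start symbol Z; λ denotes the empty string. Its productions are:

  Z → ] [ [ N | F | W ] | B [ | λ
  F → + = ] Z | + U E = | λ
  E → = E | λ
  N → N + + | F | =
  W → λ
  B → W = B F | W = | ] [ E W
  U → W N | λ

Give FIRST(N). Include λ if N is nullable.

From N → N + +: N nullable, take FIRST(N) ∪ {+} = { +, = }.
From N → F: add FIRST(F) = { +, λ } (including λ since F is nullable).
N → = contributes {=}.
Union: FIRST(N) = { +, =, λ }.

{ +, =, λ }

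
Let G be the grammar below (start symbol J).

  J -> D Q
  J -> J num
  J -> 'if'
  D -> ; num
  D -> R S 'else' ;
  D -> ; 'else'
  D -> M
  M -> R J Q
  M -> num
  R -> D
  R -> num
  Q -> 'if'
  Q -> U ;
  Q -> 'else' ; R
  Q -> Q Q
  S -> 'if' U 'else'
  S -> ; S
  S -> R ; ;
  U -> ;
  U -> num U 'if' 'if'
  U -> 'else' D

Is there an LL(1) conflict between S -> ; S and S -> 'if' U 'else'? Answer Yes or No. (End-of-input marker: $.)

No

FIRST(; S) = { ; } and FIRST('if' U 'else') = { 'if' }.
The FIRST sets are disjoint and neither alternative is nullable — no conflict.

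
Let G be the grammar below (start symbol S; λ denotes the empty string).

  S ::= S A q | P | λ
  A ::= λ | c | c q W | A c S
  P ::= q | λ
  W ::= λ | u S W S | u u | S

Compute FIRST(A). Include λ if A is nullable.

A ::= λ contributes λ.
A ::= c contributes {c}.
A ::= c q W contributes {c}.
From A ::= A c S: A nullable, take FIRST(A) ∪ {c} = { c }.
Union: FIRST(A) = { c, λ }.

{ c, λ }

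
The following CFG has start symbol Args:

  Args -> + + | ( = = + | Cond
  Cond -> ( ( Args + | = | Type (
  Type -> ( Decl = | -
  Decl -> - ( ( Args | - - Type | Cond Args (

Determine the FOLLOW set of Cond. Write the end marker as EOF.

{ EOF, (, +, -, = }

In Args -> Cond: Cond is at the end, add FOLLOW(Args) = { EOF, (, +, = }.
In Decl -> Cond Args (: add FIRST(Args () = { (, +, -, = }.
Union: FOLLOW(Cond) = { EOF, (, +, -, = }.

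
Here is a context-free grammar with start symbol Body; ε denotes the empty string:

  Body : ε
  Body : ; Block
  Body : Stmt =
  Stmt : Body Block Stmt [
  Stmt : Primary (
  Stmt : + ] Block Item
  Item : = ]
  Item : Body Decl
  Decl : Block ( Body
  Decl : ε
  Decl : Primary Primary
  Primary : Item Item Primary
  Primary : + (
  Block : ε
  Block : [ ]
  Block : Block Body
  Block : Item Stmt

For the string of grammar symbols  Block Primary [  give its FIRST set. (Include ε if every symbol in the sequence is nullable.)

Add FIRST(Block)\{ε} = { (, +, ;, =, [ }; Block is nullable, continue.
Add FIRST(Primary) = { (, +, ;, =, [ }; Primary is not nullable, stop.

{ (, +, ;, =, [ }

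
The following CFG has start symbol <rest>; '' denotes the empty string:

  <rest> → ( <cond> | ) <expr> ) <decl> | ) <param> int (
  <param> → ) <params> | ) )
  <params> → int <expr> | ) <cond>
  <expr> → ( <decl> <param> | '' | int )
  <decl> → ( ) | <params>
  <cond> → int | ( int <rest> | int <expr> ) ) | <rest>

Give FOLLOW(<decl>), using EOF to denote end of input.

{ EOF, ), int }

In <rest> → ) <expr> ) <decl>: <decl> is at the end, add FOLLOW(<rest>) = { EOF, ), int }.
In <expr> → ( <decl> <param>: add FIRST(<param>) = { ) }.
Union: FOLLOW(<decl>) = { EOF, ), int }.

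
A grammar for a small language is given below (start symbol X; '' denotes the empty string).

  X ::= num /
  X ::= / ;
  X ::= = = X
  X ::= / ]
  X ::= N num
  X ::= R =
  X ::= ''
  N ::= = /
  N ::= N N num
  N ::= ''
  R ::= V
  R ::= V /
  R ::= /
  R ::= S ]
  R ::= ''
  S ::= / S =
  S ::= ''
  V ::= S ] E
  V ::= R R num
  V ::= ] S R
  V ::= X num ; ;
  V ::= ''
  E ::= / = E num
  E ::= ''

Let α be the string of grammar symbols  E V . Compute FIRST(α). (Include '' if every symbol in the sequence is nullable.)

Add FIRST(E)\{''} = { / }; E is nullable, continue.
Add FIRST(V)\{''} = { /, =, ], num }; V is nullable, continue.
Every symbol is nullable, so include ''.

{ /, =, ], num, '' }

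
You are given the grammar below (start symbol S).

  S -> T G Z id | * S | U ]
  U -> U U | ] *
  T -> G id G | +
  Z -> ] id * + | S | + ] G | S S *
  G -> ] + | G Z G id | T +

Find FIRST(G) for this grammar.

{ +, ] }

G -> ] + contributes {]}.
From G -> G Z G id: add FIRST(G) = { +, ] }.
From G -> T +: add FIRST(T) = { +, ] }.
Union: FIRST(G) = { +, ] }.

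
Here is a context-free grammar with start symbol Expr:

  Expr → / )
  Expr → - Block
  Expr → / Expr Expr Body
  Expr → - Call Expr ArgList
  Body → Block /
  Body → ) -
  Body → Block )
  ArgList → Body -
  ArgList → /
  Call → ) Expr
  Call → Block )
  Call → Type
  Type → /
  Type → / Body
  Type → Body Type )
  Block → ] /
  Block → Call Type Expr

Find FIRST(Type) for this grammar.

Type → / contributes {/}.
Type → / Body contributes {/}.
From Type → Body Type ): add FIRST(Body) = { ), /, ] }.
Union: FIRST(Type) = { ), /, ] }.

{ ), /, ] }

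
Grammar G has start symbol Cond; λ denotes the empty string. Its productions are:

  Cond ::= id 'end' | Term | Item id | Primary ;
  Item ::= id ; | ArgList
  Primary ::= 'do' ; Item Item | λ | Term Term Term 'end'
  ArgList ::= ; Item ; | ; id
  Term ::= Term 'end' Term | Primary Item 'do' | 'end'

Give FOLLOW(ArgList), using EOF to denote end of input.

In Item ::= ArgList: ArgList is at the end, add FOLLOW(Item) = { 'do', ;, id }.
Union: FOLLOW(ArgList) = { 'do', ;, id }.

{ 'do', ;, id }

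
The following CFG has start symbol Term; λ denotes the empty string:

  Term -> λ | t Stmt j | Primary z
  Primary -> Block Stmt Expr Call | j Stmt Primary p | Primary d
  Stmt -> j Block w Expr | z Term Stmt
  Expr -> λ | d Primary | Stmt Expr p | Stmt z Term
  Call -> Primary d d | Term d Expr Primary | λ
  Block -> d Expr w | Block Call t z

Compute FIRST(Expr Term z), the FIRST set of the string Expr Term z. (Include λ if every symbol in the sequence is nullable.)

Add FIRST(Expr)\{λ} = { d, j, z }; Expr is nullable, continue.
Add FIRST(Term)\{λ} = { d, j, t }; Term is nullable, continue.
z is a terminal; add {z} and stop.

{ d, j, t, z }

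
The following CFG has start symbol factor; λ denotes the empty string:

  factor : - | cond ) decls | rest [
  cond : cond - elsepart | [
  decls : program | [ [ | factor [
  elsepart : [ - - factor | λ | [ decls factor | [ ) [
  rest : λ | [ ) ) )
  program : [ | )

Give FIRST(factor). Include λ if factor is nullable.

factor : - contributes {-}.
From factor : cond ) decls: add FIRST(cond) = { [ }.
From factor : rest [: rest nullable, take FIRST(rest) ∪ {[} = { [ }.
Union: FIRST(factor) = { -, [ }.

{ -, [ }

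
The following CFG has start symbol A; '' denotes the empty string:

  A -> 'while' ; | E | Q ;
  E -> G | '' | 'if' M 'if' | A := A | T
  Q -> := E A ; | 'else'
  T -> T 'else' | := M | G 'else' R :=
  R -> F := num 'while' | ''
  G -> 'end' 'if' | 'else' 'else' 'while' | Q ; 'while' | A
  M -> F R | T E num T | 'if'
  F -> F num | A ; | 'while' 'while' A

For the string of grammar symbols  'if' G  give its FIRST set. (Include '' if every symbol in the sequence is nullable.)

'if' is a terminal; add {'if'} and stop.

{ 'if' }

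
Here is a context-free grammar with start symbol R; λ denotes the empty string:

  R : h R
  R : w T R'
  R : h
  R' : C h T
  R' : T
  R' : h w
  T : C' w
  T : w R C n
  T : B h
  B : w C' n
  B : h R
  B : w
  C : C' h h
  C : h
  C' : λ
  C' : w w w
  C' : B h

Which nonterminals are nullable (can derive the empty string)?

Directly nullable (have an λ-production): C'.
No other nonterminal has a production whose RHS symbols are all nullable.

{ C' }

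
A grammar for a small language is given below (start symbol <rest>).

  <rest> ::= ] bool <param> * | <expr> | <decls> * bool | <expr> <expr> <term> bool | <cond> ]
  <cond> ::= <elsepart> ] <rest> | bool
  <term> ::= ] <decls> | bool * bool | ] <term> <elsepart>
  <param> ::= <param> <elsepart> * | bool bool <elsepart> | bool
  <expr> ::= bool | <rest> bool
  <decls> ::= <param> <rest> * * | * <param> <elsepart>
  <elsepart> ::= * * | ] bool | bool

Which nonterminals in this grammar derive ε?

No nonterminal has an empty production or an RHS whose symbols are all nullable.

{ } (none)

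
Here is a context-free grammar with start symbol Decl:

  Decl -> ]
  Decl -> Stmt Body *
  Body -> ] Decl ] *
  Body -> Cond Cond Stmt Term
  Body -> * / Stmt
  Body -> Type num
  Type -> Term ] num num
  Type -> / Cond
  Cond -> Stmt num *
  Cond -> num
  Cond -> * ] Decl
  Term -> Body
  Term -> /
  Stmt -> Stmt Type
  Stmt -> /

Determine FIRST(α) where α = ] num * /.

] is a terminal; add {]} and stop.

{ ] }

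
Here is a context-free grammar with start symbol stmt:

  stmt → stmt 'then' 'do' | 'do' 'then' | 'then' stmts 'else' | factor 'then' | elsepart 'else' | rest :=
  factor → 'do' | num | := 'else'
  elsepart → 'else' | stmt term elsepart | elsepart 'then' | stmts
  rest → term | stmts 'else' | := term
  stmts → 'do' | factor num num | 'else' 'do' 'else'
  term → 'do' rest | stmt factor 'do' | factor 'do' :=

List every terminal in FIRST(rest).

From rest → term: add FIRST(term) = { 'do', 'else', 'then', :=, num }.
From rest → stmts 'else': add FIRST(stmts) = { 'do', 'else', :=, num }.
rest → := term contributes {:=}.
Union: FIRST(rest) = { 'do', 'else', 'then', :=, num }.

{ 'do', 'else', 'then', :=, num }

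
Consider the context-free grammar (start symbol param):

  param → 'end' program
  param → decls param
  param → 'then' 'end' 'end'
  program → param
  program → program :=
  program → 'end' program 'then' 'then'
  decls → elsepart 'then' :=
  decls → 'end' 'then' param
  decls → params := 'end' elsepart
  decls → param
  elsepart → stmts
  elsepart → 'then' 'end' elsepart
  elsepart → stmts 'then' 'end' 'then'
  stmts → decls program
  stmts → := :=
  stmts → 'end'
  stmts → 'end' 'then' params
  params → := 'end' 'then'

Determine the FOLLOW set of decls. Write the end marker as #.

In param → decls param: add FIRST(param) = { 'end', 'then', := }.
In stmts → decls program: add FIRST(program) = { 'end', 'then', := }.
Union: FOLLOW(decls) = { 'end', 'then', := }.

{ 'end', 'then', := }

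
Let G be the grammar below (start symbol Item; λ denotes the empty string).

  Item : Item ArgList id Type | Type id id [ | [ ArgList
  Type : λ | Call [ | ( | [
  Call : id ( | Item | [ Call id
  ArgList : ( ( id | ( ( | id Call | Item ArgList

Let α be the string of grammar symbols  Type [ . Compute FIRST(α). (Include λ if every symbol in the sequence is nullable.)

{ (, [, id }

Add FIRST(Type)\{λ} = { (, [, id }; Type is nullable, continue.
[ is a terminal; add {[} and stop.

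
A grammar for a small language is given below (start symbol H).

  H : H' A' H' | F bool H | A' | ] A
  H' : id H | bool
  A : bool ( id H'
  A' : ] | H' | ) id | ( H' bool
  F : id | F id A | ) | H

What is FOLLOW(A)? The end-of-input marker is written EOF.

In H : ] A: A is at the end, add FOLLOW(H) = { EOF, (, ), ], bool, id }.
In F : F id A: A is at the end, add FOLLOW(F) = { bool, id }.
Union: FOLLOW(A) = { EOF, (, ), ], bool, id }.

{ EOF, (, ), ], bool, id }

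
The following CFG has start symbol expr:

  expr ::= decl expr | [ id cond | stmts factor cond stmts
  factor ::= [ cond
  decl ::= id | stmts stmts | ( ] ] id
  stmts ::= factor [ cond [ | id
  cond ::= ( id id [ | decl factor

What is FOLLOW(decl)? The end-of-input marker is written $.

{ (, [, id }

In expr ::= decl expr: add FIRST(expr) = { (, [, id }.
In cond ::= decl factor: add FIRST(factor) = { [ }.
Union: FOLLOW(decl) = { (, [, id }.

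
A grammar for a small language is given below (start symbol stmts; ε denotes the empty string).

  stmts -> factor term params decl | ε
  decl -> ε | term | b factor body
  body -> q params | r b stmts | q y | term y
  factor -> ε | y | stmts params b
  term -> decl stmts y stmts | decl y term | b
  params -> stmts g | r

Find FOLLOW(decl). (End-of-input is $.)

{ $, b, g, r, y }

In stmts -> factor term params decl: decl is at the end, add FOLLOW(stmts) = { $, b, g, r, y }.
In term -> decl stmts y stmts: add FIRST(stmts y stmts) = { b, g, r, y }.
In term -> decl y term: add FIRST(y term) = { y }.
Union: FOLLOW(decl) = { $, b, g, r, y }.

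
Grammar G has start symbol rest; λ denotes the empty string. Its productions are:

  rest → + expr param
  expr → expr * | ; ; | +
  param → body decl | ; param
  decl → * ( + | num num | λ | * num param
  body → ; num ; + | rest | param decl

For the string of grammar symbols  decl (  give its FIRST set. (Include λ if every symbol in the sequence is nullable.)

Add FIRST(decl)\{λ} = { *, num }; decl is nullable, continue.
( is a terminal; add {(} and stop.

{ (, *, num }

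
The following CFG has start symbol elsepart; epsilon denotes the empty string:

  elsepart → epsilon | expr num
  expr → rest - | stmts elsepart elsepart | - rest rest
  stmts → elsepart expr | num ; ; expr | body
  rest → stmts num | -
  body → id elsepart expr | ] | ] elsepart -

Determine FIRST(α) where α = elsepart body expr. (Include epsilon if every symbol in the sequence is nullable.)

{ -, ], id, num }

Add FIRST(elsepart)\{epsilon} = { -, ], id, num }; elsepart is nullable, continue.
Add FIRST(body) = { ], id }; body is not nullable, stop.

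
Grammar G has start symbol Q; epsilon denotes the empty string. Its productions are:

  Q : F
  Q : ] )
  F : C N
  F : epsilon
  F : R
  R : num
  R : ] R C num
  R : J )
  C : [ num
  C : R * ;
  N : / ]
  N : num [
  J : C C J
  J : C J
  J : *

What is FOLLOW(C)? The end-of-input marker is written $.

In F : C N: add FIRST(N) = { /, num }.
In R : ] R C num: add FIRST(num) = { num }.
In J : C C J: add FIRST(C J) = { *, [, ], num }.
In J : C C J: add FIRST(J) = { *, [, ], num }.
In J : C J: add FIRST(J) = { *, [, ], num }.
Union: FOLLOW(C) = { *, /, [, ], num }.

{ *, /, [, ], num }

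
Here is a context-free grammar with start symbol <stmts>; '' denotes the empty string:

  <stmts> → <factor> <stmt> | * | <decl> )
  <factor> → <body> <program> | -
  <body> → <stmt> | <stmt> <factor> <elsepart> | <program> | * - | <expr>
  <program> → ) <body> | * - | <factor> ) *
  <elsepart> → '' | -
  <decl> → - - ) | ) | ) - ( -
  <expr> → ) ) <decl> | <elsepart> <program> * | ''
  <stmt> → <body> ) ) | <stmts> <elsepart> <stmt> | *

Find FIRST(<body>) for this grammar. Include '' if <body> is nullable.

{ ), *, -, '' }

From <body> → <stmt>: add FIRST(<stmt>) = { ), *, - }.
From <body> → <stmt> <factor> <elsepart>: add FIRST(<stmt>) = { ), *, - }.
From <body> → <program>: add FIRST(<program>) = { ), *, - }.
<body> → * - contributes {*}.
From <body> → <expr>: add FIRST(<expr>) = { ), *, -, '' } (including '' since <expr> is nullable).
Union: FIRST(<body>) = { ), *, -, '' }.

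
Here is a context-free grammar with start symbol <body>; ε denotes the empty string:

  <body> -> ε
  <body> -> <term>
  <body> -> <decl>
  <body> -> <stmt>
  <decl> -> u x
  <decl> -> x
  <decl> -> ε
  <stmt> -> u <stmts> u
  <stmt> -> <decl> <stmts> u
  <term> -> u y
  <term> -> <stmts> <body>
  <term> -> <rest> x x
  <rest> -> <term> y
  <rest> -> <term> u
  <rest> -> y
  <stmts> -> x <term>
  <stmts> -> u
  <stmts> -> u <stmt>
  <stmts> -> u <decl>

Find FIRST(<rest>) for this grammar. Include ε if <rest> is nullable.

{ u, x, y }

From <rest> -> <term> y: add FIRST(<term>) = { u, x, y }.
From <rest> -> <term> u: add FIRST(<term>) = { u, x, y }.
<rest> -> y contributes {y}.
Union: FIRST(<rest>) = { u, x, y }.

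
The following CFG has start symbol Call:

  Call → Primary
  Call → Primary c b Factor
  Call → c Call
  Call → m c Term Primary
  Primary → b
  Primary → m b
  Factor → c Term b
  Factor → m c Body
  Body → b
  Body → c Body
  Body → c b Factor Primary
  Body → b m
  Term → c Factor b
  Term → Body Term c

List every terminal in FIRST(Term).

{ b, c }

Term → c Factor b contributes {c}.
From Term → Body Term c: add FIRST(Body) = { b, c }.
Union: FIRST(Term) = { b, c }.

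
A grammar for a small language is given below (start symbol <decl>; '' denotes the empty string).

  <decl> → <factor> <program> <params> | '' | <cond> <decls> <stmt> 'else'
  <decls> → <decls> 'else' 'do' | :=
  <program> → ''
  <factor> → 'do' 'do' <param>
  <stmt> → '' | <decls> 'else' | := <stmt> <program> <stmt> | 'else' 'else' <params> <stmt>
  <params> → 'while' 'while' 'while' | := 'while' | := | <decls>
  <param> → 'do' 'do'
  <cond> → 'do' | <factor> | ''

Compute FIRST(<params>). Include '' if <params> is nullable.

{ 'while', := }

<params> → 'while' 'while' 'while' contributes {'while'}.
<params> → := 'while' contributes {:=}.
<params> → := contributes {:=}.
From <params> → <decls>: add FIRST(<decls>) = { := }.
Union: FIRST(<params>) = { 'while', := }.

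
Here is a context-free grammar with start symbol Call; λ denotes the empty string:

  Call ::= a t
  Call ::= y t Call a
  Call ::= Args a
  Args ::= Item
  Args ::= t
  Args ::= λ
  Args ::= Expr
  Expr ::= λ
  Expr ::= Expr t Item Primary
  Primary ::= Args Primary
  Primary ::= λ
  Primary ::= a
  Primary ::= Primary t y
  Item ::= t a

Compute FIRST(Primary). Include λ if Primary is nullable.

From Primary ::= Args Primary: Args, Primary nullable, take FIRST(Args) ∪ FIRST(Primary) = { a, t }; also λ since the whole RHS is nullable.
Primary ::= λ contributes λ.
Primary ::= a contributes {a}.
From Primary ::= Primary t y: Primary nullable, take FIRST(Primary) ∪ {t} = { a, t }.
Union: FIRST(Primary) = { a, t, λ }.

{ a, t, λ }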